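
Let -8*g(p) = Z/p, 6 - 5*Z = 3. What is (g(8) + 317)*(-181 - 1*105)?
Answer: -14505491/160 ≈ -90659.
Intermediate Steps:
Z = ⅗ (Z = 6/5 - ⅕*3 = 6/5 - ⅗ = ⅗ ≈ 0.60000)
g(p) = -3/(40*p)
(g(8) + 317)*(-181 - 1*105) = (-3/40/8 + 317)*(-181 - 1*105) = (-3/40*⅛ + 317)*(-181 - 105) = (-3/320 + 317)*(-286) = (101437/320)*(-286) = -14505491/160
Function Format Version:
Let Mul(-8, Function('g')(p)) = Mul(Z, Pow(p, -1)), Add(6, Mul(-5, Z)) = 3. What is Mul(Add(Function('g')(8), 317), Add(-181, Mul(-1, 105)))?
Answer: Rational(-14505491, 160) ≈ -90659.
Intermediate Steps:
Z = Rational(3, 5) (Z = Add(Rational(6, 5), Mul(Rational(-1, 5), 3)) = Add(Rational(6, 5), Rational(-3, 5)) = Rational(3, 5) ≈ 0.60000)
Function('g')(p) = Mul(Rational(-3, 40), Pow(p, -1)) (Function('g')(p) = Mul(Rational(-1, 8), Mul(Rational(3, 5), Pow(p, -1))) = Mul(Rational(-3, 40), Pow(p, -1)))
Mul(Add(Function('g')(8), 317), Add(-181, Mul(-1, 105))) = Mul(Add(Mul(Rational(-3, 40), Pow(8, -1)), 317), Add(-181, Mul(-1, 105))) = Mul(Add(Mul(Rational(-3, 40), Rational(1, 8)), 317), Add(-181, -105)) = Mul(Add(Rational(-3, 320), 317), -286) = Mul(Rational(101437, 320), -286) = Rational(-14505491, 160)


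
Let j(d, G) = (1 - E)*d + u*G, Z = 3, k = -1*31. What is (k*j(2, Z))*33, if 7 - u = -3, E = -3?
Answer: -38874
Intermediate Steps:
k = -31
u = 10 (u = 7 - 1*(-3) = 7 + 3 = 10)
j(d, G) = 4*d + 10*G (j(d, G) = (1 - 1*(-3))*d + 10*G = (1 + 3)*d + 10*G = 4*d + 10*G)
(k*j(2, Z))*33 = -31*(4*2 + 10*3)*33 = -31*(8 + 30)*33 = -31*38*33 = -1178*33 = -38874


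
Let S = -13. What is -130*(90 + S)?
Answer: -10010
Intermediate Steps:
-130*(90 + S) = -130*(90 - 13) = -130*77 = -10010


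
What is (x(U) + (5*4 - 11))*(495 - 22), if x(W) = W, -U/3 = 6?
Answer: -4257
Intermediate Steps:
U = -18 (U = -3*6 = -18)
(x(U) + (5*4 - 11))*(495 - 22) = (-18 + (5*4 - 11))*(495 - 22) = (-18 + (20 - 11))*473 = (-18 + 9)*473 = -9*473 = -4257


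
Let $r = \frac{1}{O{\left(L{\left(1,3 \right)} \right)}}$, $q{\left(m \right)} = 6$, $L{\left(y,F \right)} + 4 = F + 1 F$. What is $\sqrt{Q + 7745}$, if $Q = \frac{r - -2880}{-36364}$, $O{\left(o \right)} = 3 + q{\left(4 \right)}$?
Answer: $\frac{\sqrt{23043200420609}}{54546} \approx 88.005$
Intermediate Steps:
$L{\left(y,F \right)} = -4 + 2 F$ ($L{\left(y,F \right)} = -4 + \left(F + 1 F\right) = -4 + \left(F + F\right) = -4 + 2 F$)
$O{\left(o \right)} = 9$ ($O{\left(o \right)} = 3 + 6 = 9$)
$r = \frac{1}{9} \approx 0.11111$
$Q = - \frac{25921}{327276}$ ($Q = \frac{\frac{1}{9} - -2880}{-36364} = \left(\frac{1}{9} + 2880\right) \left(- \frac{1}{36364}\right) = \frac{25921}{9} \left(- \frac{1}{36364}\right) = - \frac{25921}{327276} \approx -0.079202$)
$\sqrt{Q + 7745} = \sqrt{- \frac{25921}{327276} + 7745} = \sqrt{\frac{2534726699}{327276}} = \frac{\sqrt{23043200420609}}{54546}$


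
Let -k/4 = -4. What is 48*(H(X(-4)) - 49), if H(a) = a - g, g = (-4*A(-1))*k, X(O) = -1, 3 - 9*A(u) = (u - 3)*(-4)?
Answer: -20512/3 ≈ -6837.3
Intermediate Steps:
A(u) = -1 + 4*u/9 (A(u) = ⅓ - (u - 3)*(-4)/9 = ⅓ - (-3 + u)*(-4)/9 = ⅓ - (12 - 4*u)/9 = ⅓ + (-4/3 + 4*u/9) = -1 + 4*u/9)
k = 16 (k = -4*(-4) = 16)
g = 832/9 (g = -4*(-1 + (4/9)*(-1))*16 = -4*(-1 - 4/9)*16 = -4*(-13/9)*16 = (52/9)*16 = 832/9 ≈ 92.444)
H(a) = -832/9 + a (H(a) = a - 1*832/9 = a - 832/9 = -832/9 + a)
48*(H(X(-4)) - 49) = 48*((-832/9 - 1) - 49) = 48*(-841/9 - 49) = 48*(-1282/9) = -20512/3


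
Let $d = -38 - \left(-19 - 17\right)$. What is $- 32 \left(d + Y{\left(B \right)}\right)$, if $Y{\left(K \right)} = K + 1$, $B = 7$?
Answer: $-192$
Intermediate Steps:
$Y{\left(K \right)} = 1 + K$
$d = -2$ ($d = -38 - -36 = -38 + 36 = -2$)
$- 32 \left(d + Y{\left(B \right)}\right) = - 32 \left(-2 + \left(1 + 7\right)\right) = - 32 \left(-2 + 8\right) = \left(-32\right) 6 = -192$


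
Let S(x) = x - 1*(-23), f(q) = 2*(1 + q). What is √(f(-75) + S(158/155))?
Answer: I*√2978635/155 ≈ 11.135*I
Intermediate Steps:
f(q) = 2 + 2*q
S(x) = 23 + x (S(x) = x + 23 = 23 + x)
√(f(-75) + S(158/155)) = √((2 + 2*(-75)) + (23 + 158/155)) = √((2 - 150) + (23 + 158*(1/155))) = √(-148 + (23 + 158/155)) = √(-148 + 3723/155) = √(-19217/155) = I*√2978635/155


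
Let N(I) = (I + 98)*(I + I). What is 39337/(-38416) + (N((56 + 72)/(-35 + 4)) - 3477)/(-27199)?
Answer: -871218417031/1004126589424 ≈ -0.86764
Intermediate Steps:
N(I) = 2*I*(98 + I) (N(I) = (98 + I)*(2*I) = 2*I*(98 + I))
39337/(-38416) + (N((56 + 72)/(-35 + 4)) - 3477)/(-27199) = 39337/(-38416) + (2*((56 + 72)/(-35 + 4))*(98 + (56 + 72)/(-35 + 4)) - 3477)/(-27199) = 39337*(-1/38416) + (2*(128/(-31))*(98 + 128/(-31)) - 3477)*(-1/27199) = -39337/38416 + (2*(128*(-1/31))*(98 + 128*(-1/31)) - 3477)*(-1/27199) = -39337/38416 + (2*(-128/31)*(98 - 128/31) - 3477)*(-1/27199) = -39337/38416 + (2*(-128/31)*(2910/31) - 3477)*(-1/27199) = -39337/38416 + (-744960/961 - 3477)*(-1/27199) = -39337/38416 - 4086357/961*(-1/27199) = -39337/38416 + 4086357/26138239 = -871218417031/1004126589424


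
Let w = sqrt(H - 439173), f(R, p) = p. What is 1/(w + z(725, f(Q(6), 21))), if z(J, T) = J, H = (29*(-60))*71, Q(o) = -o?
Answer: 725/1088338 - I*sqrt(562713)/1088338 ≈ 0.00066615 - 0.00068926*I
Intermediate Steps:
H = -123540 (H = -1740*71 = -123540)
w = I*sqrt(562713) (w = sqrt(-123540 - 439173) = sqrt(-562713) = I*sqrt(562713) ≈ 750.14*I)
1/(w + z(725, f(Q(6), 21))) = 1/(I*sqrt(562713) + 725) = 1/(725 + I*sqrt(562713))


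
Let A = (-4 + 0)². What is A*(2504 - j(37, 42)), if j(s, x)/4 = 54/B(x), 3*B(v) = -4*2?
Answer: 41360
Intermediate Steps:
B(v) = -8/3 (B(v) = (-4*2)/3 = (⅓)*(-8) = -8/3)
j(s, x) = -81 (j(s, x) = 4*(54/(-8/3)) = 4*(54*(-3/8)) = 4*(-81/4) = -81)
A = 16 (A = (-4)² = 16)
A*(2504 - j(37, 42)) = 16*(2504 - 1*(-81)) = 16*(2504 + 81) = 16*2585 = 41360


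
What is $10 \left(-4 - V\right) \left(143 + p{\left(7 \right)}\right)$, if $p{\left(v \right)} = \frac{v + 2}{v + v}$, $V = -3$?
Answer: $- \frac{10055}{7} \approx -1436.4$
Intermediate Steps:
$p{\left(v \right)} = \frac{2 + v}{2 v}$
$10 \left(-4 - V\right) \left(143 + p{\left(7 \right)}\right) = 10 \left(-4 - -3\right) \left(143 + \frac{2 + 7}{2 \cdot 7}\right) = 10 \left(-4 + 3\right) \left(143 + \frac{1}{2} \cdot \frac{1}{7} \cdot 9\right) = 10 \left(-1\right) \left(143 + \frac{9}{14}\right) = \left(-10\right) \frac{2011}{14} = - \frac{10055}{7}$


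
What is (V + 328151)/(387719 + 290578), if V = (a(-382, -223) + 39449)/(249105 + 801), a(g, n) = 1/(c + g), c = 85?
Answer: 12178031073367/25172307777177 ≈ 0.48379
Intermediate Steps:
a(g, n) = 1/(85 + g)
V = 5858176/37111041 (V = (1/(85 - 382) + 39449)/(249105 + 801) = (1/(-297) + 39449)/249906 = (-1/297 + 39449)*(1/249906) = (11716352/297)*(1/249906) = 5858176/37111041 ≈ 0.15786)
(V + 328151)/(387719 + 290578) = (5858176/37111041 + 328151)/(387719 + 290578) = (12178031073367/37111041)/678297 = (12178031073367/37111041)*(1/678297) = 12178031073367/25172307777177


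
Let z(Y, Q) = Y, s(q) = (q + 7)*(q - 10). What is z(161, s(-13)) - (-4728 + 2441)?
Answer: 2448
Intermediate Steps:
s(q) = (-10 + q)*(7 + q) (s(q) = (7 + q)*(-10 + q) = (-10 + q)*(7 + q))
z(161, s(-13)) - (-4728 + 2441) = 161 - (-4728 + 2441) = 161 - 1*(-2287) = 161 + 2287 = 2448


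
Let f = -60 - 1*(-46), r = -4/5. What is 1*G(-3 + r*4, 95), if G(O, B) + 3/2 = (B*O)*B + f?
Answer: -111941/2 ≈ -55971.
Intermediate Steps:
r = -⅘ (r = -4*⅕ = -⅘ ≈ -0.80000)
f = -14 (f = -60 + 46 = -14)
G(O, B) = -31/2 + O*B² (G(O, B) = -3/2 + ((B*O)*B - 14) = -3/2 + (O*B² - 14) = -3/2 + (-14 + O*B²) = -31/2 + O*B²)
1*G(-3 + r*4, 95) = 1*(-31/2 + (-3 - ⅘*4)*95²) = 1*(-31/2 + (-3 - 16/5)*9025) = 1*(-31/2 - 31/5*9025) = 1*(-31/2 - 55955) = 1*(-111941/2) = -111941/2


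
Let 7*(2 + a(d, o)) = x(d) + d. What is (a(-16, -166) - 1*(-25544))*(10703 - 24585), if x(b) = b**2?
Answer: -2485349988/7 ≈ -3.5505e+8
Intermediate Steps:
a(d, o) = -2 + d/7 + d**2/7 (a(d, o) = -2 + (d**2 + d)/7 = -2 + (d + d**2)/7 = -2 + (d/7 + d**2/7) = -2 + d/7 + d**2/7)
(a(-16, -166) - 1*(-25544))*(10703 - 24585) = ((-2 + (1/7)*(-16) + (1/7)*(-16)**2) - 1*(-25544))*(10703 - 24585) = ((-2 - 16/7 + (1/7)*256) + 25544)*(-13882) = ((-2 - 16/7 + 256/7) + 25544)*(-13882) = (226/7 + 25544)*(-13882) = (179034/7)*(-13882) = -2485349988/7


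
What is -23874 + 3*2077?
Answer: -17643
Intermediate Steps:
-23874 + 3*2077 = -23874 + 6231 = -17643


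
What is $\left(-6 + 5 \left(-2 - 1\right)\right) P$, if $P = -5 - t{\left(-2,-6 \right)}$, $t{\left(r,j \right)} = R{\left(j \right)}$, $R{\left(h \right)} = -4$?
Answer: $21$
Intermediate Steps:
$t{\left(r,j \right)} = -4$
$P = -1$ ($P = -5 - -4 = -5 + 4 = -1$)
$\left(-6 + 5 \left(-2 - 1\right)\right) P = \left(-6 + 5 \left(-2 - 1\right)\right) \left(-1\right) = \left(-6 + 5 \left(-3\right)\right) \left(-1\right) = \left(-6 - 15\right) \left(-1\right) = \left(-21\right) \left(-1\right) = 21$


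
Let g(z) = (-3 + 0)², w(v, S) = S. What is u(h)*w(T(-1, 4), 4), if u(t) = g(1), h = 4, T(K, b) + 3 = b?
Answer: 36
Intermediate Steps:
T(K, b) = -3 + b
g(z) = 9 (g(z) = (-3)² = 9)
u(t) = 9
u(h)*w(T(-1, 4), 4) = 9*4 = 36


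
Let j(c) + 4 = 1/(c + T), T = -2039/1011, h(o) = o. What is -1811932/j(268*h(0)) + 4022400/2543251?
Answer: 9396152332171148/23313981917 ≈ 4.0303e+5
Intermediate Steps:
T = -2039/1011 (T = -2039*1/1011 = -2039/1011 ≈ -2.0168)
j(c) = -4 + 1/(-2039/1011 + c) (j(c) = -4 + 1/(c - 2039/1011) = -4 + 1/(-2039/1011 + c))
-1811932/j(268*h(0)) + 4022400/2543251 = -1811932*(-2039 + 1011*(268*0))/(9167 - 1083792*0) + 4022400/2543251 = -1811932*(-2039 + 1011*0)/(9167 - 4044*0) + 4022400*(1/2543251) = -1811932*(-2039 + 0)/(9167 + 0) + 4022400/2543251 = -1811932/(9167/(-2039)) + 4022400/2543251 = -1811932/((-1/2039*9167)) + 4022400/2543251 = -1811932/(-9167/2039) + 4022400/2543251 = -1811932*(-2039/9167) + 4022400/2543251 = 3694529348/9167 + 4022400/2543251 = 9396152332171148/23313981917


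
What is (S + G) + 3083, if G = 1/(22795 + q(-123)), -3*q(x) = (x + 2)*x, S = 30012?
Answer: 590216231/17834 ≈ 33095.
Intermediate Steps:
q(x) = -x*(2 + x)/3 (q(x) = -(x + 2)*x/3 = -(2 + x)*x/3 = -x*(2 + x)/3)
G = 1/17834 (G = 1/(22795 - ⅓*(-123)*(2 - 123)) = 1/(22795 - ⅓*(-123)*(-121)) = 1/(22795 - 4961) = 1/17834 ≈ 5.6073e-5)
(S + G) + 3083 = (30012 + 1/17834) + 3083 = 535234009/17834 + 3083 = 590216231/17834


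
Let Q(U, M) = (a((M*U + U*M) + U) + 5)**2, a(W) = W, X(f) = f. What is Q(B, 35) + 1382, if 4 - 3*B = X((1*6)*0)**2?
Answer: 101839/9 ≈ 11315.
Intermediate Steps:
B = 4/3 (B = 4/3 - ((1*6)*0)**2/3 = 4/3 - (6*0)**2/3 = 4/3 - 1/3*0**2 = 4/3 - 1/3*0 = 4/3 + 0 = 4/3 ≈ 1.3333)
Q(U, M) = (5 + U + 2*M*U)**2 (Q(U, M) = (((M*U + U*M) + U) + 5)**2 = (((M*U + M*U) + U) + 5)**2 = ((2*M*U + U) + 5)**2 = ((U + 2*M*U) + 5)**2 = (5 + U + 2*M*U)**2)
Q(B, 35) + 1382 = (5 + 4*(1 + 2*35)/3)**2 + 1382 = (5 + 4*(1 + 70)/3)**2 + 1382 = (5 + (4/3)*71)**2 + 1382 = (5 + 284/3)**2 + 1382 = (299/3)**2 + 1382 = 89401/9 + 1382 = 101839/9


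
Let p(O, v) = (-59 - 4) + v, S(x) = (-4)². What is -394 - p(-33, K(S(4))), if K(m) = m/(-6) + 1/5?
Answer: -4928/15 ≈ -328.53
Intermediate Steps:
S(x) = 16
K(m) = ⅕ - m/6 (K(m) = m*(-⅙) + 1*(⅕) = -m/6 + ⅕ = ⅕ - m/6)
p(O, v) = -63 + v
-394 - p(-33, K(S(4))) = -394 - (-63 + (⅕ - ⅙*16)) = -394 - (-63 + (⅕ - 8/3)) = -394 - (-63 - 37/15) = -394 - 1*(-982/15) = -394 + 982/15 = -4928/15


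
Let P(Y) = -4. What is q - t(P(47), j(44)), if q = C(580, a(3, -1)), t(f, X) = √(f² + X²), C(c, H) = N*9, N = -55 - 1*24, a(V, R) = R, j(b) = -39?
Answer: -711 - √1537 ≈ -750.21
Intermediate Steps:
N = -79 (N = -55 - 24 = -79)
C(c, H) = -711 (C(c, H) = -79*9 = -711)
t(f, X) = √(X² + f²)
q = -711
q - t(P(47), j(44)) = -711 - √((-39)² + (-4)²) = -711 - √(1521 + 16) = -711 - √1537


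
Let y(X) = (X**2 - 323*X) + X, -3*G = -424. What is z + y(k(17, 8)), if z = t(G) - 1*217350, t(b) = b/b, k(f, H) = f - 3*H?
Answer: -215046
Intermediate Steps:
G = 424/3 (G = -1/3*(-424) = 424/3 ≈ 141.33)
t(b) = 1
y(X) = X**2 - 322*X
z = -217349 (z = 1 - 1*217350 = 1 - 217350 = -217349)
z + y(k(17, 8)) = -217349 + (17 - 3*8)*(-322 + (17 - 3*8)) = -217349 + (17 - 24)*(-322 + (17 - 24)) = -217349 - 7*(-322 - 7) = -217349 - 7*(-329) = -217349 + 2303 = -215046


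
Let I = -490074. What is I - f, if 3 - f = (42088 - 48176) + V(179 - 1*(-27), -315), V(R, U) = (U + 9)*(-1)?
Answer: -495859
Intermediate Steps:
V(R, U) = -9 - U (V(R, U) = (9 + U)*(-1) = -9 - U)
f = 5785 (f = 3 - ((42088 - 48176) + (-9 - 1*(-315))) = 3 - (-6088 + (-9 + 315)) = 3 - (-6088 + 306) = 3 - 1*(-5782) = 3 + 5782 = 5785)
I - f = -490074 - 1*5785 = -490074 - 5785 = -495859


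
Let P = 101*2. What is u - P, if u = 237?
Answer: 35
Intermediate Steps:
P = 202
u - P = 237 - 1*202 = 237 - 202 = 35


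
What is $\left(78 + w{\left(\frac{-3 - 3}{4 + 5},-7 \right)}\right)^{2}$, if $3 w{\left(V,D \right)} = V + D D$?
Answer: $\frac{717409}{81} \approx 8856.9$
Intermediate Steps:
$w{\left(V,D \right)} = \frac{V}{3} + \frac{D^{2}}{3}$ ($w{\left(V,D \right)} = \frac{V + D D}{3} = \frac{V + D^{2}}{3} = \frac{V}{3} + \frac{D^{2}}{3}$)
$\left(78 + w{\left(\frac{-3 - 3}{4 + 5},-7 \right)}\right)^{2} = \left(78 + \left(\frac{\left(-3 - 3\right) \frac{1}{4 + 5}}{3} + \frac{\left(-7\right)^{2}}{3}\right)\right)^{2} = \left(78 + \left(\frac{\left(-6\right) \frac{1}{9}}{3} + \frac{1}{3} \cdot 49\right)\right)^{2} = \left(78 + \left(\frac{\left(-6\right) \frac{1}{9}}{3} + \frac{49}{3}\right)\right)^{2} = \left(78 + \left(\frac{1}{3} \left(- \frac{2}{3}\right) + \frac{49}{3}\right)\right)^{2} = \left(78 + \left(- \frac{2}{9} + \frac{49}{3}\right)\right)^{2} = \left(78 + \frac{145}{9}\right)^{2} = \left(\frac{847}{9}\right)^{2} = \frac{717409}{81}$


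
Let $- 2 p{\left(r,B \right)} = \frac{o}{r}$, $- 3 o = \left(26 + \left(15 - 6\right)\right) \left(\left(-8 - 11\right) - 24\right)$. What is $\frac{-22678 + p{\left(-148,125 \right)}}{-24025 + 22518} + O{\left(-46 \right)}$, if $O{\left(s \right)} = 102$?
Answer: $\frac{156634591}{1338216} \approx 117.05$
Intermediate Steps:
$o = \frac{1505}{3}$ ($o = - \frac{\left(26 + \left(15 - 6\right)\right) \left(\left(-8 - 11\right) - 24\right)}{3} = - \frac{\left(26 + 9\right) \left(-19 - 24\right)}{3} = - \frac{35 \left(-43\right)}{3} = \left(- \frac{1}{3}\right) \left(-1505\right) = \frac{1505}{3} \approx 501.67$)
$p{\left(r,B \right)} = - \frac{1505}{6 r}$ ($p{\left(r,B \right)} = - \frac{\frac{1505}{3} \frac{1}{r}}{2} = - \frac{1505}{6 r}$)
$\frac{-22678 + p{\left(-148,125 \right)}}{-24025 + 22518} + O{\left(-46 \right)} = \frac{-22678 - \frac{1505}{6 \left(-148\right)}}{-24025 + 22518} + 102 = \frac{-22678 - - \frac{1505}{888}}{-1507} + 102 = \left(-22678 + \frac{1505}{888}\right) \left(- \frac{1}{1507}\right) + 102 = \left(- \frac{20136559}{888}\right) \left(- \frac{1}{1507}\right) + 102 = \frac{20136559}{1338216} + 102 = \frac{156634591}{1338216}$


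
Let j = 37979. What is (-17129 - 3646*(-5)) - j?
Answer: -36878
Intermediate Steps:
(-17129 - 3646*(-5)) - j = (-17129 - 3646*(-5)) - 1*37979 = (-17129 - 1*(-18230)) - 37979 = (-17129 + 18230) - 37979 = 1101 - 37979 = -36878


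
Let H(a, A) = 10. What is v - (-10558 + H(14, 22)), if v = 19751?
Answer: 30299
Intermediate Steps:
v - (-10558 + H(14, 22)) = 19751 - (-10558 + 10) = 19751 - 1*(-10548) = 19751 + 10548 = 30299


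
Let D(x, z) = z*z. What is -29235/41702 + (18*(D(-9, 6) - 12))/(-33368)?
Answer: -124191093/173939042 ≈ -0.71399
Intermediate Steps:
D(x, z) = z²
-29235/41702 + (18*(D(-9, 6) - 12))/(-33368) = -29235/41702 + (18*(6² - 12))/(-33368) = -29235*1/41702 + (18*(36 - 12))*(-1/33368) = -29235/41702 + (18*24)*(-1/33368) = -29235/41702 + 432*(-1/33368) = -29235/41702 - 54/4171 = -124191093/173939042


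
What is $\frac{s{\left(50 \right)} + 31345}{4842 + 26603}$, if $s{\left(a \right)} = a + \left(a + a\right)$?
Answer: $\frac{6299}{6289} \approx 1.0016$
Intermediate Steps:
$s{\left(a \right)} = 3 a$ ($s{\left(a \right)} = a + 2 a = 3 a$)
$\frac{s{\left(50 \right)} + 31345}{4842 + 26603} = \frac{3 \cdot 50 + 31345}{4842 + 26603} = \frac{150 + 31345}{31445} = 31495 \cdot \frac{1}{31445} = \frac{6299}{6289}$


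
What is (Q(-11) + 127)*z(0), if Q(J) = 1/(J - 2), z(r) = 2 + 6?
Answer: 13200/13 ≈ 1015.4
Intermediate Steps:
z(r) = 8
Q(J) = 1/(-2 + J)
(Q(-11) + 127)*z(0) = (1/(-2 - 11) + 127)*8 = (1/(-13) + 127)*8 = (-1/13 + 127)*8 = (1650/13)*8 = 13200/13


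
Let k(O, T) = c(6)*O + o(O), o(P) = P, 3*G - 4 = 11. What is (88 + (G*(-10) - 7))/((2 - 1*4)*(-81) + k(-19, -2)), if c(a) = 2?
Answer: 31/105 ≈ 0.29524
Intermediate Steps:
G = 5 (G = 4/3 + (1/3)*11 = 4/3 + 11/3 = 5)
k(O, T) = 3*O (k(O, T) = 2*O + O = 3*O)
(88 + (G*(-10) - 7))/((2 - 1*4)*(-81) + k(-19, -2)) = (88 + (5*(-10) - 7))/((2 - 1*4)*(-81) + 3*(-19)) = (88 + (-50 - 7))/((2 - 4)*(-81) - 57) = (88 - 57)/(-2*(-81) - 57) = 31/(162 - 57) = 31/105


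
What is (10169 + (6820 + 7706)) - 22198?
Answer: 2497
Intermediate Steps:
(10169 + (6820 + 7706)) - 22198 = (10169 + 14526) - 22198 = 24695 - 22198 = 2497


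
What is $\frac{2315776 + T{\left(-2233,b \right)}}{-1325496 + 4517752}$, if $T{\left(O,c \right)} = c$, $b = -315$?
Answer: $\frac{2315461}{3192256} \approx 0.72534$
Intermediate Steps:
$\frac{2315776 + T{\left(-2233,b \right)}}{-1325496 + 4517752} = \frac{2315776 - 315}{-1325496 + 4517752} = \frac{2315461}{3192256}$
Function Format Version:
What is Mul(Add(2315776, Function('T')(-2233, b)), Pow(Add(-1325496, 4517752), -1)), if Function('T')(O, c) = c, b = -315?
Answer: Rational(2315461, 3192256) ≈ 0.72534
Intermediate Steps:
Mul(Add(2315776, Function('T')(-2233, b)), Pow(Add(-1325496, 4517752), -1)) = Mul(Add(2315776, -315), Pow(Add(-1325496, 4517752), -1)) = Mul(2315461, Pow(3192256, -1)) = Mul(2315461, Rational(1, 3192256)) = Rational(2315461, 3192256)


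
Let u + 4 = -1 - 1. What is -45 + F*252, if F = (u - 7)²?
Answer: 42543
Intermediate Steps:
u = -6 (u = -4 + (-1 - 1) = -4 - 2 = -6)
F = 169 (F = (-6 - 7)² = (-13)² = 169)
-45 + F*252 = -45 + 169*252 = -45 + 42588 = 42543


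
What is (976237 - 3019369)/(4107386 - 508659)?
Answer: -2043132/3598727 ≈ -0.56774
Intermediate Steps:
(976237 - 3019369)/(4107386 - 508659) = -2043132/3598727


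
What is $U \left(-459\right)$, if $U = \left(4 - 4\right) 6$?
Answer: $0$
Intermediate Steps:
$U = 0$ ($U = 0 \cdot 6 = 0$)
$U \left(-459\right) = 0 \left(-459\right) = 0$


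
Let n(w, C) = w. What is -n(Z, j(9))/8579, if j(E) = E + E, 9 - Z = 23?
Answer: 14/8579 ≈ 0.0016319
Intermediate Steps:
Z = -14 (Z = 9 - 1*23 = 9 - 23 = -14)
j(E) = 2*E
-n(Z, j(9))/8579 = -(-14)/8579 = -1*(-14/8579) = 14/8579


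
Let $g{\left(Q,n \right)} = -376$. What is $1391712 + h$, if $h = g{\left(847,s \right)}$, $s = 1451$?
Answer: $1391336$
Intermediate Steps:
$h = -376$
$1391712 + h = 1391712 - 376 = 1391336$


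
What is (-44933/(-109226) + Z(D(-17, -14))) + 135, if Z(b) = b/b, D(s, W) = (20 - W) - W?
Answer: 14899669/109226 ≈ 136.41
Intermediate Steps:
D(s, W) = 20 - 2*W
Z(b) = 1
(-44933/(-109226) + Z(D(-17, -14))) + 135 = (-44933/(-109226) + 1) + 135 = (-44933*(-1/109226) + 1) + 135 = (44933/109226 + 1) + 135 = 154159/109226 + 135 = 14899669/109226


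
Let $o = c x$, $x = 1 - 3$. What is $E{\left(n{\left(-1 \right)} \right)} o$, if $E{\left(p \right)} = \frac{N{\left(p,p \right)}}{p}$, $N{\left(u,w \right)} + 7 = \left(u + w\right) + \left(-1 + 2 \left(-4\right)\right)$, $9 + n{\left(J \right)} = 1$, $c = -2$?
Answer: $16$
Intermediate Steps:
$n{\left(J \right)} = -8$ ($n{\left(J \right)} = -9 + 1 = -8$)
$x = -2$ ($x = 1 - 3 = -2$)
$N{\left(u,w \right)} = -16 + u + w$ ($N{\left(u,w \right)} = -7 + \left(\left(u + w\right) + \left(-1 + 2 \left(-4\right)\right)\right) = -7 - \left(9 - u - w\right) = -7 + \left(-9 + u + w\right) = -16 + u + w$)
$o = 4$ ($o = \left(-2\right) \left(-2\right) = 4$)
$E{\left(p \right)} = \frac{-16 + 2 p}{p}$ ($E{\left(p \right)} = \frac{-16 + p + p}{p} = \frac{-16 + 2 p}{p}$)
$E{\left(n{\left(-1 \right)} \right)} o = \left(2 - \frac{16}{-8}\right) 4 = \left(2 - -2\right) 4 = \left(2 + 2\right) 4 = 4 \cdot 4 = 16$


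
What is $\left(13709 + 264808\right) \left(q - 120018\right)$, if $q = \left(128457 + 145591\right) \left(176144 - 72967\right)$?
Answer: $7875160218741126$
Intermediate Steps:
$q = 28275450496$ ($q = 274048 \cdot 103177 = 28275450496$)
$\left(13709 + 264808\right) \left(q - 120018\right) = \left(13709 + 264808\right) \left(28275450496 - 120018\right) = 278517 \cdot 28275330478 = 7875160218741126$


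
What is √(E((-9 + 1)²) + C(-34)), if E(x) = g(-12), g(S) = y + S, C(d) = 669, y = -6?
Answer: √651 ≈ 25.515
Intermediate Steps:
g(S) = -6 + S
E(x) = -18 (E(x) = -6 - 12 = -18)
√(E((-9 + 1)²) + C(-34)) = √(-18 + 669) = √651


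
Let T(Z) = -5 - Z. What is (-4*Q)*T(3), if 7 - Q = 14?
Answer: -224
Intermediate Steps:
Q = -7 (Q = 7 - 1*14 = 7 - 14 = -7)
(-4*Q)*T(3) = (-4*(-7))*(-5 - 1*3) = 28*(-5 - 3) = 28*(-8) = -224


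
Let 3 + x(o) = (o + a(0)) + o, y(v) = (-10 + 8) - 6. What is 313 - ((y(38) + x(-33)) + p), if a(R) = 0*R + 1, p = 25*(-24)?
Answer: 989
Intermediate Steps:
p = -600
y(v) = -8 (y(v) = -2 - 6 = -8)
a(R) = 1 (a(R) = 0 + 1 = 1)
x(o) = -2 + 2*o (x(o) = -3 + ((o + 1) + o) = -3 + ((1 + o) + o) = -3 + (1 + 2*o) = -2 + 2*o)
313 - ((y(38) + x(-33)) + p) = 313 - ((-8 + (-2 + 2*(-33))) - 600) = 313 - ((-8 + (-2 - 66)) - 600) = 313 - ((-8 - 68) - 600) = 313 - (-76 - 600) = 313 - 1*(-676) = 313 + 676 = 989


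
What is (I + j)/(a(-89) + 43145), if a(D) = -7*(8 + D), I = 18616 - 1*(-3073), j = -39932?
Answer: -18243/43712 ≈ -0.41735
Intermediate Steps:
I = 21689 (I = 18616 + 3073 = 21689)
a(D) = -56 - 7*D
(I + j)/(a(-89) + 43145) = (21689 - 39932)/((-56 - 7*(-89)) + 43145) = -18243/((-56 + 623) + 43145) = -18243/(567 + 43145) = -18243/43712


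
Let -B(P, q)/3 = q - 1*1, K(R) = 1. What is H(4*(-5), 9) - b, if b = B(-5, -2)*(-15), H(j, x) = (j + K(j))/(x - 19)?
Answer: 1369/10 ≈ 136.90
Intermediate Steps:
B(P, q) = 3 - 3*q (B(P, q) = -3*(q - 1*1) = -3*(q - 1) = -3*(-1 + q) = 3 - 3*q)
H(j, x) = (1 + j)/(-19 + x) (H(j, x) = (j + 1)/(x - 19) = (1 + j)/(-19 + x))
b = -135 (b = (3 - 3*(-2))*(-15) = (3 + 6)*(-15) = 9*(-15) = -135)
H(4*(-5), 9) - b = (1 + 4*(-5))/(-19 + 9) - 1*(-135) = (1 - 20)/(-10) + 135 = -1/10*(-19) + 135 = 19/10 + 135 = 1369/10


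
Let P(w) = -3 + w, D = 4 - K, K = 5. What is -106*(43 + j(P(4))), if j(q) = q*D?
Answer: -4452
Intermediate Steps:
D = -1 (D = 4 - 1*5 = 4 - 5 = -1)
j(q) = -q (j(q) = q*(-1) = -q)
-106*(43 + j(P(4))) = -106*(43 - (-3 + 4)) = -106*(43 - 1*1) = -106*(43 - 1) = -106*42 = -4452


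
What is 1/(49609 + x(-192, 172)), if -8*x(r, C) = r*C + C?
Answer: 2/107431 ≈ 1.8617e-5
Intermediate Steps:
x(r, C) = -C/8 - C*r/8 (x(r, C) = -(r*C + C)/8 = -(C*r + C)/8 = -(C + C*r)/8 = -C/8 - C*r/8)
1/(49609 + x(-192, 172)) = 1/(49609 - 1/8*172*(1 - 192)) = 1/(49609 - 1/8*172*(-191)) = 1/(49609 + 8213/2) = 1/(107431/2) = 2/107431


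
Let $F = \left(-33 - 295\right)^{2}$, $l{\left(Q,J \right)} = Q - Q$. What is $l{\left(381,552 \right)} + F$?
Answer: $107584$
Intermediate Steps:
$l{\left(Q,J \right)} = 0$
$F = 107584$ ($F = \left(-328\right)^{2} = 107584$)
$l{\left(381,552 \right)} + F = 0 + 107584 = 107584$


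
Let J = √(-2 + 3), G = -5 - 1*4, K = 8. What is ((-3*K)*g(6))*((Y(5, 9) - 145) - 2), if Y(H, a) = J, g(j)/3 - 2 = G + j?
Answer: -10512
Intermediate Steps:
G = -9 (G = -5 - 4 = -9)
J = 1 (J = √1 = 1)
g(j) = -21 + 3*j (g(j) = 6 + 3*(-9 + j) = 6 + (-27 + 3*j) = -21 + 3*j)
Y(H, a) = 1
((-3*K)*g(6))*((Y(5, 9) - 145) - 2) = ((-3*8)*(-21 + 3*6))*((1 - 145) - 2) = (-24*(-21 + 18))*(-144 - 2) = -24*(-3)*(-146) = 72*(-146) = -10512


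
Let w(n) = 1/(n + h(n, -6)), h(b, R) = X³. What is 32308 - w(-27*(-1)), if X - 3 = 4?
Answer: 11953959/370 ≈ 32308.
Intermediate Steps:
X = 7 (X = 3 + 4 = 7)
h(b, R) = 343 (h(b, R) = 7³ = 343)
w(n) = 1/(343 + n) (w(n) = 1/(n + 343) = 1/(343 + n))
32308 - w(-27*(-1)) = 32308 - 1/(343 - 27*(-1)) = 32308 - 1/(343 + 27) = 32308 - 1/370 = 11953959/370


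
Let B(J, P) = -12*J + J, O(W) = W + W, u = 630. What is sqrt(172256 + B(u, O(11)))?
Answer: 7*sqrt(3374) ≈ 406.60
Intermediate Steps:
O(W) = 2*W
B(J, P) = -11*J
sqrt(172256 + B(u, O(11))) = sqrt(172256 - 11*630) = sqrt(172256 - 6930) = sqrt(165326) = 7*sqrt(3374)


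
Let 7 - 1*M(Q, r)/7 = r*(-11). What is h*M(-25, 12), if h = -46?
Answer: -44758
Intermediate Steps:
M(Q, r) = 49 + 77*r (M(Q, r) = 49 - 7*r*(-11) = 49 - (-77)*r = 49 + 77*r)
h*M(-25, 12) = -46*(49 + 77*12) = -46*(49 + 924) = -46*973 = -44758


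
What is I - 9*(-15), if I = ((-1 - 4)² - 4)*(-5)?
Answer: 30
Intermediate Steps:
I = -105 (I = ((-5)² - 4)*(-5) = (25 - 4)*(-5) = 21*(-5) = -105)
I - 9*(-15) = -105 - 9*(-15) = -105 + 135 = 30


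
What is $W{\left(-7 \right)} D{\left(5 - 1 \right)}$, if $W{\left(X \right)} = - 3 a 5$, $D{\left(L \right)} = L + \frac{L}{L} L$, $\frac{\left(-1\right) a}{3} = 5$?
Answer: $1800$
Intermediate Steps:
$a = -15$ ($a = \left(-3\right) 5 = -15$)
$D{\left(L \right)} = 2 L$ ($D{\left(L \right)} = L + 1 L = L + L = 2 L$)
$W{\left(X \right)} = 225$ ($W{\left(X \right)} = \left(-3\right) \left(-15\right) 5 = 45 \cdot 5 = 225$)
$W{\left(-7 \right)} D{\left(5 - 1 \right)} = 225 \cdot 2 \left(5 - 1\right) = 225 \cdot 2 \cdot 4 = 225 \cdot 8 = 1800$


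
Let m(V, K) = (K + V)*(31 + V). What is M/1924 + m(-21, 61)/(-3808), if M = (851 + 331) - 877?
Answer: 12245/228956 ≈ 0.053482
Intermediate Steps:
m(V, K) = (31 + V)*(K + V)
M = 305 (M = 1182 - 877 = 305)
M/1924 + m(-21, 61)/(-3808) = 305/1924 + ((-21)**2 + 31*61 + 31*(-21) + 61*(-21))/(-3808) = 305*(1/1924) + (441 + 1891 - 651 - 1281)*(-1/3808) = 305/1924 + 400*(-1/3808) = 305/1924 - 25/238 = 12245/228956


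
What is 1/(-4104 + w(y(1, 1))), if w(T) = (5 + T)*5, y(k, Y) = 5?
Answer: -1/4054 ≈ -0.00024667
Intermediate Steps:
w(T) = 25 + 5*T
1/(-4104 + w(y(1, 1))) = 1/(-4104 + (25 + 5*5)) = 1/(-4104 + (25 + 25)) = 1/(-4104 + 50) = 1/(-4054) = -1/4054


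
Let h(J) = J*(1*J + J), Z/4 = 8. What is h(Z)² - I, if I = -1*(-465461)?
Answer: 3728843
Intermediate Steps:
Z = 32 (Z = 4*8 = 32)
h(J) = 2*J² (h(J) = J*(J + J) = J*(2*J) = 2*J²)
I = 465461
h(Z)² - I = (2*32²)² - 1*465461 = (2*1024)² - 465461 = 2048² - 465461 = 4194304 - 465461 = 3728843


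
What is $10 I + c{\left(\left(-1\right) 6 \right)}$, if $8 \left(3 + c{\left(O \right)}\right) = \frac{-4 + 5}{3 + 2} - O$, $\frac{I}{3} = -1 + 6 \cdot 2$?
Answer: $\frac{13111}{40} \approx 327.77$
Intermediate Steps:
$I = 33$ ($I = 3 \left(-1 + 6 \cdot 2\right) = 3 \left(-1 + 12\right) = 3 \cdot 11 = 33$)
$c{\left(O \right)} = - \frac{119}{40} - \frac{O}{8}$ ($c{\left(O \right)} = -3 + \frac{\frac{-4 + 5}{3 + 2} - O}{8} = -3 + \frac{1 \cdot \frac{1}{5} - O}{8} = -3 + \frac{\frac{1}{5} - O}{8} = -3 - \left(- \frac{1}{40} + \frac{O}{8}\right) = - \frac{119}{40} - \frac{O}{8}$)
$10 I + c{\left(\left(-1\right) 6 \right)} = 10 \cdot 33 - \left(\frac{119}{40} + \frac{\left(-1\right) 6}{8}\right) = 330 - \frac{89}{40} = \frac{13111}{40}$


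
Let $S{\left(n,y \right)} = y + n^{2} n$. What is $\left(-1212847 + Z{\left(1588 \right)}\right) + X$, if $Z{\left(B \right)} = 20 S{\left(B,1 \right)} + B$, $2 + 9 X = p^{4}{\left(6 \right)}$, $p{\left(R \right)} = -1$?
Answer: $\frac{720804403808}{9} \approx 8.0089 \cdot 10^{10}$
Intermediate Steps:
$S{\left(n,y \right)} = y + n^{3}$
$X = - \frac{1}{9}$ ($X = - \frac{2}{9} + \frac{\left(-1\right)^{4}}{9} = - \frac{2}{9} + \frac{1}{9} \cdot 1 = - \frac{2}{9} + \frac{1}{9} = - \frac{1}{9} \approx -0.11111$)
$Z{\left(B \right)} = 20 + B + 20 B^{3}$ ($Z{\left(B \right)} = 20 \left(1 + B^{3}\right) + B = \left(20 + 20 B^{3}\right) + B = 20 + B + 20 B^{3}$)
$\left(-1212847 + Z{\left(1588 \right)}\right) + X = \left(-1212847 + \left(20 + 1588 + 20 \cdot 1588^{3}\right)\right) - \frac{1}{9} = \left(-1212847 + \left(20 + 1588 + 20 \cdot 4004529472\right)\right) - \frac{1}{9} = \left(-1212847 + \left(20 + 1588 + 80090589440\right)\right) - \frac{1}{9} = \left(-1212847 + 80090591048\right) - \frac{1}{9} = 80089378201 - \frac{1}{9} = \frac{720804403808}{9}$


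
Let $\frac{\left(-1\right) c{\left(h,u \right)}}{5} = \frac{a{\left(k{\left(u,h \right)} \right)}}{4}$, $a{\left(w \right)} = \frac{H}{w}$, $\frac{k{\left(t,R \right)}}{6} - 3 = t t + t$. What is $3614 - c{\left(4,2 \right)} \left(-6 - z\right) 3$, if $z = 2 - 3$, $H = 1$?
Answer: $\frac{260183}{72} \approx 3613.7$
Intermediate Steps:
$k{\left(t,R \right)} = 18 + 6 t + 6 t^{2}$ ($k{\left(t,R \right)} = 18 + 6 \left(t t + t\right) = 18 + 6 \left(t^{2} + t\right) = 18 + 6 \left(t + t^{2}\right) = 18 + \left(6 t + 6 t^{2}\right) = 18 + 6 t + 6 t^{2}$)
$z = -1$ ($z = 2 - 3 = -1$)
$a{\left(w \right)} = \frac{1}{w}$ ($a{\left(w \right)} = 1 \frac{1}{w} = \frac{1}{w}$)
$c{\left(h,u \right)} = - \frac{5}{4 \left(18 + 6 u + 6 u^{2}\right)}$ ($c{\left(h,u \right)} = - 5 \frac{1}{\left(18 + 6 u + 6 u^{2}\right) 4} = - 5 \frac{1}{18 + 6 u + 6 u^{2}} \cdot \frac{1}{4} = - 5 \frac{1}{4 \left(18 + 6 u + 6 u^{2}\right)} = - \frac{5}{4 \left(18 + 6 u + 6 u^{2}\right)}$)
$3614 - c{\left(4,2 \right)} \left(-6 - z\right) 3 = 3614 - - \frac{5}{72 + 24 \cdot 2 + 24 \cdot 2^{2}} \left(-6 - -1\right) 3 = 3614 - - \frac{5}{72 + 48 + 24 \cdot 4} \left(-6 + 1\right) 3 = 3614 - - \frac{5}{72 + 48 + 96} \left(-5\right) 3 = 3614 - - \frac{5}{216} \left(-5\right) 3 = 3614 - \left(-5\right) \frac{1}{216} \left(-5\right) 3 = 3614 - \left(- \frac{5}{216}\right) \left(-5\right) 3 = 3614 - \frac{25}{216} \cdot 3 = 3614 - \frac{25}{72} = \frac{260183}{72}$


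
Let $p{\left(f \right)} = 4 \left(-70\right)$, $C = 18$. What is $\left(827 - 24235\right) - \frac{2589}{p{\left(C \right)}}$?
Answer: $- \frac{6551651}{280} \approx -23399.0$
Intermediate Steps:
$p{\left(f \right)} = -280$
$\left(827 - 24235\right) - \frac{2589}{p{\left(C \right)}} = \left(827 - 24235\right) - \frac{2589}{-280} = -23408 - - \frac{2589}{280} = -23408 + \frac{2589}{280} = - \frac{6551651}{280}$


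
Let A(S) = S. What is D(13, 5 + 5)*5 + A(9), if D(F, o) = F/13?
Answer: 14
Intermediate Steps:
D(F, o) = F/13 (D(F, o) = F*(1/13) = F/13)
D(13, 5 + 5)*5 + A(9) = ((1/13)*13)*5 + 9 = 1*5 + 9 = 5 + 9 = 14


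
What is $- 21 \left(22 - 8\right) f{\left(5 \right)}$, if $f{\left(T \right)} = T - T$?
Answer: $0$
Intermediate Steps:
$f{\left(T \right)} = 0$
$- 21 \left(22 - 8\right) f{\left(5 \right)} = - 21 \left(22 - 8\right) 0 = \left(-21\right) 14 \cdot 0 = \left(-294\right) 0 = 0$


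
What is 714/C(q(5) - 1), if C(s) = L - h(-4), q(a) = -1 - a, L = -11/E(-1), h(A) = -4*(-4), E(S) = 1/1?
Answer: -238/9 ≈ -26.444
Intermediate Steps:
E(S) = 1
h(A) = 16
L = -11 (L = -11/1 = -11*1 = -11)
C(s) = -27 (C(s) = -11 - 1*16 = -11 - 16 = -27)
714/C(q(5) - 1) = 714/(-27) = 714*(-1/27) = -238/9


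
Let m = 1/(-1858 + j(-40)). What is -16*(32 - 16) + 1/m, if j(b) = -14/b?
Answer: -42273/20 ≈ -2113.6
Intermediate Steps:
m = -20/37153 (m = 1/(-1858 - 14/(-40)) = 1/(-1858 - 14*(-1/40)) = 1/(-1858 + 7/20) = 1/(-37153/20) = -20/37153 ≈ -0.00053831)
-16*(32 - 16) + 1/m = -16*(32 - 16) + 1/(-20/37153) = -16*16 - 37153/20 = -256 - 37153/20 = -42273/20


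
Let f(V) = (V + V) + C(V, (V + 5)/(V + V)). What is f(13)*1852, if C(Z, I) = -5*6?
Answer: -7408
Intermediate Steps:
C(Z, I) = -30
f(V) = -30 + 2*V (f(V) = (V + V) - 30 = 2*V - 30 = -30 + 2*V)
f(13)*1852 = (-30 + 2*13)*1852 = (-30 + 26)*1852 = -4*1852 = -7408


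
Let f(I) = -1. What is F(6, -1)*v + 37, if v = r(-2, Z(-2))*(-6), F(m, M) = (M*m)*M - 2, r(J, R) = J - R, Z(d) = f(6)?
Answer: 61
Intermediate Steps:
Z(d) = -1
F(m, M) = -2 + m*M² (F(m, M) = m*M² - 2 = -2 + m*M²)
v = 6 (v = (-2 - 1*(-1))*(-6) = (-2 + 1)*(-6) = -1*(-6) = 6)
F(6, -1)*v + 37 = (-2 + 6*(-1)²)*6 + 37 = (-2 + 6*1)*6 + 37 = (-2 + 6)*6 + 37 = 4*6 + 37 = 24 + 37 = 61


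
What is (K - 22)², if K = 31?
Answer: 81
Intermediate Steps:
(K - 22)² = (31 - 22)² = 9² = 81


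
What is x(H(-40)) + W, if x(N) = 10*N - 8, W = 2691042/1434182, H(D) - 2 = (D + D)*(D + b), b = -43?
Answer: 47624793013/717091 ≈ 66414.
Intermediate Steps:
H(D) = 2 + 2*D*(-43 + D) (H(D) = 2 + (D + D)*(D - 43) = 2 + (2*D)*(-43 + D) = 2 + 2*D*(-43 + D))
W = 1345521/717091 (W = 2691042*(1/1434182) = 1345521/717091 ≈ 1.8764)
x(N) = -8 + 10*N
x(H(-40)) + W = (-8 + 10*(2 - 86*(-40) + 2*(-40)**2)) + 1345521/717091 = (-8 + 10*(2 + 3440 + 2*1600)) + 1345521/717091 = (-8 + 10*(2 + 3440 + 3200)) + 1345521/717091 = (-8 + 10*6642) + 1345521/717091 = (-8 + 66420) + 1345521/717091 = 66412 + 1345521/717091 = 47624793013/717091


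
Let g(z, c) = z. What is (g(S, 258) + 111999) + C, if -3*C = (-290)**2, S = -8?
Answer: 251873/3 ≈ 83958.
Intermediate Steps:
C = -84100/3 (C = -1/3*(-290)**2 = -1/3*84100 = -84100/3 ≈ -28033.)
(g(S, 258) + 111999) + C = (-8 + 111999) - 84100/3 = 111991 - 84100/3 = 251873/3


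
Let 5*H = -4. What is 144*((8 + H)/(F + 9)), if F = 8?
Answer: 5184/85 ≈ 60.988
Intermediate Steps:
H = -4/5 (H = (1/5)*(-4) = -4/5 ≈ -0.80000)
144*((8 + H)/(F + 9)) = 144*((8 - 4/5)/(8 + 9)) = 144*((36/5)/17) = 144*((36/5)*(1/17)) = 144*(36/85) = 5184/85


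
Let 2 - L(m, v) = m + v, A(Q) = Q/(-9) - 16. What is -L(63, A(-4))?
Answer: 409/9 ≈ 45.444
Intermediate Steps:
A(Q) = -16 - Q/9 (A(Q) = -Q/9 - 16 = -16 - Q/9)
L(m, v) = 2 - m - v (L(m, v) = 2 - (m + v) = 2 + (-m - v) = 2 - m - v)
-L(63, A(-4)) = -(2 - 1*63 - (-16 - ⅑*(-4))) = -(2 - 63 - (-16 + 4/9)) = -(2 - 63 - 1*(-140/9)) = -(2 - 63 + 140/9) = -1*(-409/9) = 409/9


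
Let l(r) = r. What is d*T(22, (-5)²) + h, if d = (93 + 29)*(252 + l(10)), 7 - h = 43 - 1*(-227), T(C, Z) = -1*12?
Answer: -383831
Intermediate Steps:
T(C, Z) = -12
h = -263 (h = 7 - (43 - 1*(-227)) = 7 - (43 + 227) = 7 - 1*270 = 7 - 270 = -263)
d = 31964 (d = (93 + 29)*(252 + 10) = 122*262 = 31964)
d*T(22, (-5)²) + h = 31964*(-12) - 263 = -383568 - 263 = -383831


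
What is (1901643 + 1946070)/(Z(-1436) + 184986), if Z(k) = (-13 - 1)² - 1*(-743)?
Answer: 1282571/61975 ≈ 20.695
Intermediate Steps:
Z(k) = 939 (Z(k) = (-14)² + 743 = 196 + 743 = 939)
(1901643 + 1946070)/(Z(-1436) + 184986) = (1901643 + 1946070)/(939 + 184986) = 3847713/185925 = 3847713*(1/185925) = 1282571/61975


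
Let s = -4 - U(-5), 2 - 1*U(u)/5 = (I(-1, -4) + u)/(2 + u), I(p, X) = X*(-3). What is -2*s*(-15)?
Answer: -770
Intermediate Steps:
I(p, X) = -3*X
U(u) = 10 - 5*(12 + u)/(2 + u) (U(u) = 10 - 5*(-3*(-4) + u)/(2 + u) = 10 - 5*(12 + u)/(2 + u))
s = -77/3 (s = -4 - 5*(-8 - 5)/(2 - 5) = -4 - 5*(-13)/(-3) = -4 - 5*(-1)*(-13)/3 = -4 - 1*65/3 = -4 - 65/3 = -77/3 ≈ -25.667)
-2*s*(-15) = -2*(-77/3)*(-15) = (154/3)*(-15) = -770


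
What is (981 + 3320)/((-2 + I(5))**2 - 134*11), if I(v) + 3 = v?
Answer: -391/134 ≈ -2.9179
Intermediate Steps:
I(v) = -3 + v
(981 + 3320)/((-2 + I(5))**2 - 134*11) = (981 + 3320)/((-2 + (-3 + 5))**2 - 134*11) = 4301/((-2 + 2)**2 - 1474) = 4301/(0**2 - 1474) = 4301/(0 - 1474) = 4301/(-1474) = 4301*(-1/1474) = -391/134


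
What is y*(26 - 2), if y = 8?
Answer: 192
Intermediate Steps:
y*(26 - 2) = 8*(26 - 2) = 8*24 = 192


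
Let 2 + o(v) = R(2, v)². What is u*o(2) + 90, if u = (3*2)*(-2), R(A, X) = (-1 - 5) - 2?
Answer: -654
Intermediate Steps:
R(A, X) = -8 (R(A, X) = -6 - 2 = -8)
o(v) = 62 (o(v) = -2 + (-8)² = -2 + 64 = 62)
u = -12 (u = 6*(-2) = -12)
u*o(2) + 90 = -12*62 + 90 = -744 + 90 = -654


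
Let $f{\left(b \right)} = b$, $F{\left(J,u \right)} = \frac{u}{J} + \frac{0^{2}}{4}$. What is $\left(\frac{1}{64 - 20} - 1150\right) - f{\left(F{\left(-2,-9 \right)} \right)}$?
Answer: $- \frac{50797}{44} \approx -1154.5$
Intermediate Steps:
$F{\left(J,u \right)} = \frac{u}{J}$ ($F{\left(J,u \right)} = \frac{u}{J} + 0 \cdot \frac{1}{4} = \frac{u}{J} + 0 = \frac{u}{J}$)
$\left(\frac{1}{64 - 20} - 1150\right) - f{\left(F{\left(-2,-9 \right)} \right)} = \left(\frac{1}{64 - 20} - 1150\right) - - \frac{9}{-2} = \left(\frac{1}{44} - 1150\right) - \left(-9\right) \left(- \frac{1}{2}\right) = \left(\frac{1}{44} - 1150\right) - \frac{9}{2} = - \frac{50599}{44} - \frac{9}{2} = - \frac{50797}{44}$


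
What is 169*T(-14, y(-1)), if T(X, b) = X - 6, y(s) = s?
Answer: -3380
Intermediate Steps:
T(X, b) = -6 + X
169*T(-14, y(-1)) = 169*(-6 - 14) = 169*(-20) = -3380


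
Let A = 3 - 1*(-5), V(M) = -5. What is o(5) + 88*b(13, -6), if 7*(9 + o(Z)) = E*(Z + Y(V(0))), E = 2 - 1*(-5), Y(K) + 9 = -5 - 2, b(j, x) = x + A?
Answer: 156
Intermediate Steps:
A = 8 (A = 3 + 5 = 8)
b(j, x) = 8 + x (b(j, x) = x + 8 = 8 + x)
Y(K) = -16 (Y(K) = -9 + (-5 - 2) = -9 - 7 = -16)
E = 7 (E = 2 + 5 = 7)
o(Z) = -25 + Z (o(Z) = -9 + (7*(Z - 16))/7 = -9 + (7*(-16 + Z))/7 = -9 + (-112 + 7*Z)/7 = -9 + (-16 + Z) = -25 + Z)
o(5) + 88*b(13, -6) = (-25 + 5) + 88*(8 - 6) = -20 + 88*2 = -20 + 176 = 156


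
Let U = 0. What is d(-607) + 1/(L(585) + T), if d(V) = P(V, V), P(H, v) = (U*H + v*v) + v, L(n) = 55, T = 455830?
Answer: 167693650171/455885 ≈ 3.6784e+5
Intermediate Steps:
P(H, v) = v + v**2 (P(H, v) = (0*H + v*v) + v = (0 + v**2) + v = v**2 + v = v + v**2)
d(V) = V*(1 + V)
d(-607) + 1/(L(585) + T) = -607*(1 - 607) + 1/(55 + 455830) = -607*(-606) + 1/455885 = 367842 + 1/455885 = 167693650171/455885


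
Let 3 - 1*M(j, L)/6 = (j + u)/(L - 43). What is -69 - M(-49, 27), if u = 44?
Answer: -681/8 ≈ -85.125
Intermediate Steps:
M(j, L) = 18 - 6*(44 + j)/(-43 + L) (M(j, L) = 18 - 6*(j + 44)/(L - 43) = 18 - 6*(44 + j)/(-43 + L))
-69 - M(-49, 27) = -69 - 6*(-173 - 1*(-49) + 3*27)/(-43 + 27) = -69 - 6*(-173 + 49 + 81)/(-16) = -69 - 6*(-1)*(-43)/16 = -69 - 1*129/8 = -69 - 129/8 = -681/8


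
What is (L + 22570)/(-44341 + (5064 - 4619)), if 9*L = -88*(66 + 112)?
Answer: -93733/197532 ≈ -0.47452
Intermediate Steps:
L = -15664/9 (L = (-88*(66 + 112))/9 = (-88*178)/9 = (⅑)*(-15664) = -15664/9 ≈ -1740.4)
(L + 22570)/(-44341 + (5064 - 4619)) = (-15664/9 + 22570)/(-44341 + (5064 - 4619)) = 187466/(9*(-44341 + 445)) = (187466/9)/(-43896) = (187466/9)*(-1/43896) = -93733/197532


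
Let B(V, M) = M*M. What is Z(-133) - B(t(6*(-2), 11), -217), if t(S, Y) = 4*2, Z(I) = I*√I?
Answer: -47089 - 133*I*√133 ≈ -47089.0 - 1533.8*I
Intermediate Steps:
Z(I) = I^(3/2)
t(S, Y) = 8
B(V, M) = M²
Z(-133) - B(t(6*(-2), 11), -217) = (-133)^(3/2) - 1*(-217)² = -133*I*√133 - 1*47089 = -133*I*√133 - 47089 = -47089 - 133*I*√133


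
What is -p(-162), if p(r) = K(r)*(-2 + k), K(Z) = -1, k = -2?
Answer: -4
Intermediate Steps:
p(r) = 4 (p(r) = -(-2 - 2) = -1*(-4) = 4)
-p(-162) = -1*4 = -4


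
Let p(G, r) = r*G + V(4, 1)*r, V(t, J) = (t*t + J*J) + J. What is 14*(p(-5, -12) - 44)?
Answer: -2800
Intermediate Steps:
V(t, J) = J + J**2 + t**2 (V(t, J) = (t**2 + J**2) + J = (J**2 + t**2) + J = J + J**2 + t**2)
p(G, r) = 18*r + G*r (p(G, r) = r*G + (1 + 1**2 + 4**2)*r = G*r + (1 + 1 + 16)*r = G*r + 18*r = 18*r + G*r)
14*(p(-5, -12) - 44) = 14*(-12*(18 - 5) - 44) = 14*(-12*13 - 44) = 14*(-156 - 44) = 14*(-200) = -2800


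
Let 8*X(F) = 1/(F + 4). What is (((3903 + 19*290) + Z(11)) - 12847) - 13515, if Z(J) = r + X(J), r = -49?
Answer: -2039759/120 ≈ -16998.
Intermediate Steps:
X(F) = 1/(8*(4 + F)) (X(F) = 1/(8*(F + 4)) = 1/(8*(4 + F)))
Z(J) = -49 + 1/(8*(4 + J))
(((3903 + 19*290) + Z(11)) - 12847) - 13515 = (((3903 + 19*290) + (-1567 - 392*11)/(8*(4 + 11))) - 12847) - 13515 = (((3903 + 5510) + (⅛)*(-1567 - 4312)/15) - 12847) - 13515 = ((9413 + (⅛)*(1/15)*(-5879)) - 12847) - 13515 = ((9413 - 5879/120) - 12847) - 13515 = (1123681/120 - 12847) - 13515 = -417959/120 - 13515 = -2039759/120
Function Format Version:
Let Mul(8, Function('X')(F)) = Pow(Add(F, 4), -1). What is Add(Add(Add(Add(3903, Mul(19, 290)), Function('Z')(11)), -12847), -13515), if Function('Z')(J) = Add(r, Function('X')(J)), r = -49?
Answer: Rational(-2039759, 120) ≈ -16998.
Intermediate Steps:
Function('X')(F) = Mul(Rational(1, 8), Pow(Add(4, F), -1)) (Function('X')(F) = Mul(Rational(1, 8), Pow(Add(F, 4), -1)) = Mul(Rational(1, 8), Pow(Add(4, F), -1)))
Function('Z')(J) = Add(-49, Mul(Rational(1, 8), Pow(Add(4, J), -1)))
Add(Add(Add(Add(3903, Mul(19, 290)), Function('Z')(11)), -12847), -13515) = Add(Add(Add(Add(3903, Mul(19, 290)), Mul(Rational(1, 8), Pow(Add(4, 11), -1), Add(-1567, Mul(-392, 11)))), -12847), -13515) = Add(Add(Add(Add(3903, 5510), Mul(Rational(1, 8), Pow(15, -1), Add(-1567, -4312))), -12847), -13515) = Add(Add(Add(9413, Mul(Rational(1, 8), Rational(1, 15), -5879)), -12847), -13515) = Add(Add(Add(9413, Rational(-5879, 120)), -12847), -13515) = Add(Add(Rational(1123681, 120), -12847), -13515) = Add(Rational(-417959, 120), -13515) = Rational(-2039759, 120)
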